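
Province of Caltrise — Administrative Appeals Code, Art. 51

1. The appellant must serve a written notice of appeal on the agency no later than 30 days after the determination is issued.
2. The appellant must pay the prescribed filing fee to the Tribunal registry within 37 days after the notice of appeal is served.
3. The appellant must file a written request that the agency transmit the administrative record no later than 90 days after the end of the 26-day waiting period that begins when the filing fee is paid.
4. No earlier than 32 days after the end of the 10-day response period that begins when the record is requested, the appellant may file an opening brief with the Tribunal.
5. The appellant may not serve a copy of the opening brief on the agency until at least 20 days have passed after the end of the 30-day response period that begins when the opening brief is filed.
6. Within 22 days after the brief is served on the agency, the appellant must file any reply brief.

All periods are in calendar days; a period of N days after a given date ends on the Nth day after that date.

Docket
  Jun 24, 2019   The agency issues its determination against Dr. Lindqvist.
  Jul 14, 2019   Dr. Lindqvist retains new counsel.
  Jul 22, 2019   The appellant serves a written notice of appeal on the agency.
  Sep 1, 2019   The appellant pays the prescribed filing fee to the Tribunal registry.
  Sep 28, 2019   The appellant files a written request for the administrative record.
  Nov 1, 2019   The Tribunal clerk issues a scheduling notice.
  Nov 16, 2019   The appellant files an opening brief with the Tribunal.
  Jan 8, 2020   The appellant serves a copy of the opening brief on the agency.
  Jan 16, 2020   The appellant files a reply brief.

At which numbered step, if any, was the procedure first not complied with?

(1) due by Jun 24, 2019 + 30 days = Jul 24, 2019; done Jul 22, 2019 — timely.
(2) due by Jul 22, 2019 + 37 days = Aug 28, 2019; done Sep 1, 2019 — 4 days late.

Step 2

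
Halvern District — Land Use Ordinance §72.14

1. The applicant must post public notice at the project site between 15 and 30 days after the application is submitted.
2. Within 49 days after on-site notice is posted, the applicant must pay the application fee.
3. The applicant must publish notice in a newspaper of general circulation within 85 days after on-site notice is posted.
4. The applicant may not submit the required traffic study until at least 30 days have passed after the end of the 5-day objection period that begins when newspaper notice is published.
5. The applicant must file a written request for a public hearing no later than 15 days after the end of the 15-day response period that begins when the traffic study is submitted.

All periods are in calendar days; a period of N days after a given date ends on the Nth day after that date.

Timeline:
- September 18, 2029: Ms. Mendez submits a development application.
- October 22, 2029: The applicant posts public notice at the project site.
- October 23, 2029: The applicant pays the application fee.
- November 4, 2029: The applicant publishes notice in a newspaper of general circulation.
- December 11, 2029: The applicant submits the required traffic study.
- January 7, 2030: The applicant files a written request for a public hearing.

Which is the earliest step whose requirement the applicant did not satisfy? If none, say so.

Step 1

(1) the permitted window runs from September 18, 2029 + 15 = October 3, 2029 to September 18, 2029 + 30 = October 18, 2029; done October 22, 2029 — 4 days after the window closed.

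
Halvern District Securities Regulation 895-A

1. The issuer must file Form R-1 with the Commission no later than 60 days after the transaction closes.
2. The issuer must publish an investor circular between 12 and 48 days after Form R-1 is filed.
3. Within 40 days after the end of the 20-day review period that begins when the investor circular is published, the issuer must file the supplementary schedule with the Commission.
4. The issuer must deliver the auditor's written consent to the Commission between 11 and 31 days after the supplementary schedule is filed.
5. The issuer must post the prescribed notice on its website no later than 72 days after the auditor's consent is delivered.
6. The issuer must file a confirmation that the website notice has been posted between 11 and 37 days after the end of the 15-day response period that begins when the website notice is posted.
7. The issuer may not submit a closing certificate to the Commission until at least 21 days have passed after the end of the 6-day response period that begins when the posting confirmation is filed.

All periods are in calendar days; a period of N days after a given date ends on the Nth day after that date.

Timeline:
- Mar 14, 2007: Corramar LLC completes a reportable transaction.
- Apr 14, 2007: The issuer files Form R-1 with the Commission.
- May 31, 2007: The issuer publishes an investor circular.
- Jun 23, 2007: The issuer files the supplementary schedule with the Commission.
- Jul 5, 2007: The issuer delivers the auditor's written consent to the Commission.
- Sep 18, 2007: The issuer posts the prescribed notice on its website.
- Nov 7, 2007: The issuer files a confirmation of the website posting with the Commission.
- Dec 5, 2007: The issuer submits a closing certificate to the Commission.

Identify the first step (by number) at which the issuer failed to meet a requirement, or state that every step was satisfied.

Step 5

Step 1 — counting 60 days from Mar 14, 2007 (when the transaction closes) gives a deadline of May 13, 2007; Apr 14, 2007 is within that limit.
Step 2 — 12 and 48 days from Apr 14, 2007 (when Form R-1 is filed) are Apr 26, 2007 and Jun 1, 2007 respectively; done May 31, 2007, which is between those dates.
Step 3 — counting 40 days from Jun 20, 2007 (end of the 20-day review period, which began when the investor circular is published on May 31, 2007) gives a deadline of Jul 30, 2007; done Jun 23, 2007 — timely.
Step 4 — 11 and 31 days from Jun 23, 2007 (when the supplementary schedule is filed) are Jul 4, 2007 and Jul 24, 2007 respectively; done Jul 5, 2007 — within the window.
Step 5 — counting 72 days from Jul 5, 2007 (when the auditor's consent is delivered) gives a deadline of Sep 15, 2007; done Sep 18, 2007 — 3 days late.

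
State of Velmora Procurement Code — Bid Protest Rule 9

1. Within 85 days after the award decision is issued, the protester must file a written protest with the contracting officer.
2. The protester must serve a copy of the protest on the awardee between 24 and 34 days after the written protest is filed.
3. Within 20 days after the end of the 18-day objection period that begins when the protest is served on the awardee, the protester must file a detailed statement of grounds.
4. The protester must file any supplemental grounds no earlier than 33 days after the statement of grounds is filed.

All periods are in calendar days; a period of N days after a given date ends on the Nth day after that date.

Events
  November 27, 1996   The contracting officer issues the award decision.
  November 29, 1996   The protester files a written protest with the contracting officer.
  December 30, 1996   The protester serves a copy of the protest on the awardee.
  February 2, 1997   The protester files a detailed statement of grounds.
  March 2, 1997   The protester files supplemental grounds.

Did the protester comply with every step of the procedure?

Step 1: 85 days after November 27, 1996 (when the award decision is issued) is February 20, 1997; done November 29, 1996 — timely.
Step 2: the window is 24–34 days after November 29, 1996 (when the written protest is filed), so December 23, 1996 through January 2, 1997; done December 30, 1996 — within the window.
Step 3: 20 days after January 17, 1997 (end of the 18-day objection period, which began when the protest is served on the awardee on December 30, 1996) is February 6, 1997; completed February 2, 1997, before the deadline.
Step 4: the earliest permitted date is 33 days after February 2, 1997 (when the statement of grounds is filed), i.e. March 7, 1997; March 2, 1997 is 5 days before the earliest permitted date.

No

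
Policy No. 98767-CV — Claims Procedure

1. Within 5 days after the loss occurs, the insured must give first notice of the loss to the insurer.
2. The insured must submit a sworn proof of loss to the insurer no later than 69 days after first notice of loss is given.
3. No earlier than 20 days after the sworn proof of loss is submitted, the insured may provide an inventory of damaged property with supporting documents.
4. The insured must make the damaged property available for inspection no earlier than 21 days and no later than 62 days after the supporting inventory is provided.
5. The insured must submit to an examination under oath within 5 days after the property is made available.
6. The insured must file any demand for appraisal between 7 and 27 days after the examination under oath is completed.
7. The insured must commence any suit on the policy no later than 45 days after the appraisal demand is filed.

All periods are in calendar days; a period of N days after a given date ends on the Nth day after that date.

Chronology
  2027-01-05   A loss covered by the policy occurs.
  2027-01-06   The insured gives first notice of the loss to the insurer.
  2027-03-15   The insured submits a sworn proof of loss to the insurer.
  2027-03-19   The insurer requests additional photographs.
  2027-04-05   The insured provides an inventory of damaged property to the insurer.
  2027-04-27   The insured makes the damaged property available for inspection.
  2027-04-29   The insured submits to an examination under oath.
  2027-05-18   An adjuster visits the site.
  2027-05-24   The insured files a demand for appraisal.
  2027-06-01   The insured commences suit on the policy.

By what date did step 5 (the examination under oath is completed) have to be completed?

Step 5 runs from 2027-04-27, when the property is made available. 5 days after 2027-04-27 is 2027-05-02.

2027-05-02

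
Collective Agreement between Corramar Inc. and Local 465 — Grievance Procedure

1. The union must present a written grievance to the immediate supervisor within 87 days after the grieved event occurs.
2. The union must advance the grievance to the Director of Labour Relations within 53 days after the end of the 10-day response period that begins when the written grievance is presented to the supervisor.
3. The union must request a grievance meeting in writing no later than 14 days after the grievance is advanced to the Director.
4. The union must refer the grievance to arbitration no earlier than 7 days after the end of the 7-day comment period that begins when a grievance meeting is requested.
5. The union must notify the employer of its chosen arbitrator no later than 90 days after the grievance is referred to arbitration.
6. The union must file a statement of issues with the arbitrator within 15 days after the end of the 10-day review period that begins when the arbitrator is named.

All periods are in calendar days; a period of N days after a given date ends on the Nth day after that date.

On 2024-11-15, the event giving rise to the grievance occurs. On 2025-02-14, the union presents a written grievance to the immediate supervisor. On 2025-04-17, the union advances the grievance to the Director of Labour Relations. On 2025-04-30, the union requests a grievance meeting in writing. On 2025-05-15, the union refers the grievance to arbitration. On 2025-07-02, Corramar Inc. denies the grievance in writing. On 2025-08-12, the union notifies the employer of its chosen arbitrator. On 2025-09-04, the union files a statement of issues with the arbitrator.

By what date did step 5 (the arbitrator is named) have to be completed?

2025-08-13

Step 5 runs from 2025-05-15, when the grievance is referred to arbitration. 90 days after 2025-05-15 is 2025-08-13.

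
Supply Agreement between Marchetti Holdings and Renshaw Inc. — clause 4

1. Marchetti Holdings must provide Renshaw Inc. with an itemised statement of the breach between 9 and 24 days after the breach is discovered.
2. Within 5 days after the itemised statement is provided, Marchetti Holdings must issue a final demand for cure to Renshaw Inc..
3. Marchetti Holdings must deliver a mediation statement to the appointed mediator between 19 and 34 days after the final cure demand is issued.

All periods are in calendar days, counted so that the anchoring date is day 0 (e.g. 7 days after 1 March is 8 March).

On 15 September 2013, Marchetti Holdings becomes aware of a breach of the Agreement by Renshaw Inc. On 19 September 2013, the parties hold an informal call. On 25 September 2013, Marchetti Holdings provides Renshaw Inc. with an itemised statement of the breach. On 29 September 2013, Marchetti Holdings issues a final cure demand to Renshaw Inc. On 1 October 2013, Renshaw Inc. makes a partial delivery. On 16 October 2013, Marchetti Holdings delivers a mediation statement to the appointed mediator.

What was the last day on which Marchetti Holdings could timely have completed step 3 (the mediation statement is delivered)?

2 November 2013

Step 3 runs from 29 September 2013, when the final cure demand is issued. The window is 19–34 days after 29 September 2013; it closes on 2 November 2013.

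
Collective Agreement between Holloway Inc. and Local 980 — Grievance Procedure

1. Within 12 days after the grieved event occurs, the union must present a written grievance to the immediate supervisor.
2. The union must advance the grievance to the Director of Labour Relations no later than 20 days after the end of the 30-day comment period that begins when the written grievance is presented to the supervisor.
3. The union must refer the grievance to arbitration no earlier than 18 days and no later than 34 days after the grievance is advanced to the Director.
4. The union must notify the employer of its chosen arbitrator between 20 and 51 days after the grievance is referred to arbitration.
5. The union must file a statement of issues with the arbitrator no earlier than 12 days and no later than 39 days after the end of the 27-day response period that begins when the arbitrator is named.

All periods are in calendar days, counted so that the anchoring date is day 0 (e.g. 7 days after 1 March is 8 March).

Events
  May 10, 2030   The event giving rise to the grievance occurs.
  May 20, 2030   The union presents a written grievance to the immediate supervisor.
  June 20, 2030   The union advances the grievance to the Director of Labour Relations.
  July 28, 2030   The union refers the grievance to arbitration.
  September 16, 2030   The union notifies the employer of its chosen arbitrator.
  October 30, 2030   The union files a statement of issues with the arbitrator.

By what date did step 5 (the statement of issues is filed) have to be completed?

The arbitrator is named on September 16, 2030; the 27-day response period therefore ends October 13, 2030, and step 5 runs from that date. The window is 12–39 days after October 13, 2030; it closes on November 21, 2030.

November 21, 2030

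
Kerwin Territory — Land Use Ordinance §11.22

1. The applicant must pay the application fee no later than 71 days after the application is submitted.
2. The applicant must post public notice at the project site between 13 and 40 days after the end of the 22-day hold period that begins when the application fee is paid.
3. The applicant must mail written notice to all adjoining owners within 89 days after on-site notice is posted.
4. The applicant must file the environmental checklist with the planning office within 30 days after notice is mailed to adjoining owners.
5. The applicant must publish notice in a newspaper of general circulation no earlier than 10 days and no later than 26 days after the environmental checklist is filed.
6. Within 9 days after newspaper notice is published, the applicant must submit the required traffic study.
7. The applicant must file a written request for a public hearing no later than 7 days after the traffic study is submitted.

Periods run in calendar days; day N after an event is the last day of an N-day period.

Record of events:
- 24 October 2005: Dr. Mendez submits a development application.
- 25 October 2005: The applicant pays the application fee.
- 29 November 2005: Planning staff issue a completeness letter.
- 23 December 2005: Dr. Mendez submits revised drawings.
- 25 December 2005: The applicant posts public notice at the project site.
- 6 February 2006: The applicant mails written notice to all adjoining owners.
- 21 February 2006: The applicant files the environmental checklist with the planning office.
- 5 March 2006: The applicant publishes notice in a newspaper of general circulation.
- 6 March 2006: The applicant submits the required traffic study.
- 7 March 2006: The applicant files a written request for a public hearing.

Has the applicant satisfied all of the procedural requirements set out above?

Yes

Step 1 — counting 71 days from 24 October 2005 (when the application is submitted) gives a deadline of 3 January 2006; completed 25 October 2005, before the deadline.
Step 2 — 13 and 40 days from 16 November 2005 (end of the 22-day hold period, which began when the application fee is paid on 25 October 2005) are 29 November 2005 and 26 December 2005 respectively; done 25 December 2005, which is between those dates.
Step 3 — counting 89 days from 25 December 2005 (when on-site notice is posted) gives a deadline of 24 March 2006; completed 6 February 2006, before the deadline.
Step 4 — counting 30 days from 6 February 2006 (when notice is mailed to adjoining owners) gives a deadline of 8 March 2006; done 21 February 2006 — timely.
Step 5 — 10 and 26 days from 21 February 2006 (when the environmental checklist is filed) are 3 March 2006 and 19 March 2006 respectively; done 5 March 2006, which is between those dates.
Step 6 — counting 9 days from 5 March 2006 (when newspaper notice is published) gives a deadline of 14 March 2006; completed 6 March 2006, before the deadline.
Step 7 — counting 7 days from 6 March 2006 (when the traffic study is submitted) gives a deadline of 13 March 2006; 7 March 2006 is within that limit.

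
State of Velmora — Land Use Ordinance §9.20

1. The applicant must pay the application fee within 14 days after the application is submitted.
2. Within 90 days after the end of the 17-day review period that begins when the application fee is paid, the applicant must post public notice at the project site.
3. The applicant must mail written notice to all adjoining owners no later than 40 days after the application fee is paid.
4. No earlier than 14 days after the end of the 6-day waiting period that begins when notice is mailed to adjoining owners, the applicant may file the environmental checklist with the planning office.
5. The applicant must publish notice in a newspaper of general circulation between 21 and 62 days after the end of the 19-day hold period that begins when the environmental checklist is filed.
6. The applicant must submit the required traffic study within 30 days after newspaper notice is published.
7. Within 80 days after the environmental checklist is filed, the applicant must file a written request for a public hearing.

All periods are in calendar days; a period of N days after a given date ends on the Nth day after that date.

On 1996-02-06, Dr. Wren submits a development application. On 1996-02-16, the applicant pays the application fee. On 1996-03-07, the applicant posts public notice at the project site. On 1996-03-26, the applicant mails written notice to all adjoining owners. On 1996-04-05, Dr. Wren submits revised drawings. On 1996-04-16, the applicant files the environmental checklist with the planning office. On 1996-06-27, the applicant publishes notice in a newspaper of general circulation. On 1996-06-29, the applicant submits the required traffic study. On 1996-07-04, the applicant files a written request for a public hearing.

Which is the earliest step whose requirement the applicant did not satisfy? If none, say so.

Step 1: 14 days after 1996-02-06 (when the application is submitted) is 1996-02-20; completed 1996-02-16, before the deadline.
Step 2: 90 days after 1996-03-04 (end of the 17-day review period, which began when the application fee is paid on 1996-02-16) is 1996-06-02; 1996-03-07 is within that limit.
Step 3: 40 days after 1996-02-16 (when the application fee is paid) is 1996-03-27; done 1996-03-26 — timely.
Step 4: the earliest permitted date is 14 days after 1996-04-01 (end of the 6-day waiting period, which began when notice is mailed to adjoining owners on 1996-03-26), i.e. 1996-04-15; 1996-04-16 is on or after that date.
Step 5: the window is 21–62 days after 1996-05-05 (end of the 19-day hold period, which began when the environmental checklist is filed on 1996-04-16), so 1996-05-26 through 1996-07-06; done 1996-06-27 — within the window.
Step 6: 30 days after 1996-06-27 (when newspaper notice is published) is 1996-07-27; done 1996-06-29 — timely.
Step 7: 80 days after 1996-04-16 (when the environmental checklist is filed) is 1996-07-05; 1996-07-04 is within that limit.

None — every step was satisfied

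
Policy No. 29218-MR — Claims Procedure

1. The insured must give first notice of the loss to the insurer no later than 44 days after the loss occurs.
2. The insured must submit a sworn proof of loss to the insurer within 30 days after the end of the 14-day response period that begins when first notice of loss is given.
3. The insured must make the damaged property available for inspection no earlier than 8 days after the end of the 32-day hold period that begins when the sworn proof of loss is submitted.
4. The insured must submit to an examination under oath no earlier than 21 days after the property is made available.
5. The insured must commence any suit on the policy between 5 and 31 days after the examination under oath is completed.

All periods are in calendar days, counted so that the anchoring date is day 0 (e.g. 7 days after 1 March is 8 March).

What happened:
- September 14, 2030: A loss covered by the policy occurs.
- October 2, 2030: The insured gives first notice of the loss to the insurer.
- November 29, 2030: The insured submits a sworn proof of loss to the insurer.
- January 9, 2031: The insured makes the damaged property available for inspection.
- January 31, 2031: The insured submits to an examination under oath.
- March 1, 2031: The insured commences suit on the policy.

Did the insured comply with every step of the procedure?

No

(1) due by September 14, 2030 + 44 days = October 28, 2030; October 2, 2030 is within that limit.
(2) due by October 16, 2030 + 30 days = November 15, 2030; done November 29, 2030 — 14 days late.
That is the first point of non-compliance.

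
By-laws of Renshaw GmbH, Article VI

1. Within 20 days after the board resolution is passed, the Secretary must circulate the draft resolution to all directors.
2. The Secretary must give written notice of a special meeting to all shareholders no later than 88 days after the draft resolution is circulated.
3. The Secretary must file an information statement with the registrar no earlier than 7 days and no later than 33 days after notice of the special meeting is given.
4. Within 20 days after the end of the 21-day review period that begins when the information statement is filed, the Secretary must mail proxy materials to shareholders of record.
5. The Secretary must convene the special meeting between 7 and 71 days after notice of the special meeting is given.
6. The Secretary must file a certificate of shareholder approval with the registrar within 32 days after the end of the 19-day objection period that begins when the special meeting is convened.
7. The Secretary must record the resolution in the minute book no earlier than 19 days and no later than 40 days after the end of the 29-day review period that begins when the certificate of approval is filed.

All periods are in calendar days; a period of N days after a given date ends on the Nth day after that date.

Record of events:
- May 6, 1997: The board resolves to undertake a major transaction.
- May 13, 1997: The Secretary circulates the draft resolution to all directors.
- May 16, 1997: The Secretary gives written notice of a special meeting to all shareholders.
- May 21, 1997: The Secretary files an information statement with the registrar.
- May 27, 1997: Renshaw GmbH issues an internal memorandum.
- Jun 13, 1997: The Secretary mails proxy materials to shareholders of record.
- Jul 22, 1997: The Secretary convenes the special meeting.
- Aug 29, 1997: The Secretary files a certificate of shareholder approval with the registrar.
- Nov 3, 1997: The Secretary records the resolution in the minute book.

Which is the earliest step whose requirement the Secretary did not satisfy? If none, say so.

Step 3

Step 1 — counting 20 days from May 6, 1997 (when the board resolution is passed) gives a deadline of May 26, 1997; May 13, 1997 is within that limit.
Step 2 — counting 88 days from May 13, 1997 (when the draft resolution is circulated) gives a deadline of Aug 9, 1997; completed May 16, 1997, before the deadline.
Step 3 — 7 and 33 days from May 16, 1997 (when notice of the special meeting is given) are May 23, 1997 and Jun 18, 1997 respectively; May 21, 1997 is 2 days too early.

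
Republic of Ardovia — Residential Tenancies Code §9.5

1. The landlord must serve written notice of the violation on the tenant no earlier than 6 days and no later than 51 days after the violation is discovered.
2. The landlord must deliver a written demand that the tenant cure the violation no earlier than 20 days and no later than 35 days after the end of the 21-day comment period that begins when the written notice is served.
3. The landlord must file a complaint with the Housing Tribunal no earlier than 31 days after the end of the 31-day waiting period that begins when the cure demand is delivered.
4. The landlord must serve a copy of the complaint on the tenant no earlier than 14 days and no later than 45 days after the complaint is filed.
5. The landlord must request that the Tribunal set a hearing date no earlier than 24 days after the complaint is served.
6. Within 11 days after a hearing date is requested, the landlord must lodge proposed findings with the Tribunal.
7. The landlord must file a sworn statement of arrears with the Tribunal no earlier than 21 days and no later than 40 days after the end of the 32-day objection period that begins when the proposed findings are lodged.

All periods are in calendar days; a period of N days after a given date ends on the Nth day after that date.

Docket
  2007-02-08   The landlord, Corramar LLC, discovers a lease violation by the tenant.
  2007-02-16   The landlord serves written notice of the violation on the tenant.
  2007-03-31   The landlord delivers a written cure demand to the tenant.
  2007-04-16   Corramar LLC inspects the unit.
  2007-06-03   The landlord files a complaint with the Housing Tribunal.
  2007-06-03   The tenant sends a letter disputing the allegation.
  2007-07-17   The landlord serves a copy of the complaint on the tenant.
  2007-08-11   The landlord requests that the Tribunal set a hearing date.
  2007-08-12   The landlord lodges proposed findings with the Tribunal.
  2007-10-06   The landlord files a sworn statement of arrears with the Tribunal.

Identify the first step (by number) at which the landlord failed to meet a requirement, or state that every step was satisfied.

Step 1: the window is 6–51 days after 2007-02-08 (when the violation is discovered), so 2007-02-14 through 2007-03-31; done 2007-02-16, which is between those dates.
Step 2: the window is 20–35 days after 2007-03-09 (end of the 21-day comment period, which began when the written notice is served on 2007-02-16), so 2007-03-29 through 2007-04-13; 2007-03-31 falls inside that range.
Step 3: the earliest permitted date is 31 days after 2007-05-01 (end of the 31-day waiting period, which began when the cure demand is delivered on 2007-03-31), i.e. 2007-06-01; done 2007-06-03, after the minimum wait.
Step 4: the window is 14–45 days after 2007-06-03 (when the complaint is filed), so 2007-06-17 through 2007-07-18; done 2007-07-17, which is between those dates.
Step 5: the earliest permitted date is 24 days after 2007-07-17 (when the complaint is served), i.e. 2007-08-10; 2007-08-11 is on or after that date.
Step 6: 11 days after 2007-08-11 (when a hearing date is requested) is 2007-08-22; done 2007-08-12 — timely.
Step 7: the window is 21–40 days after 2007-09-13 (end of the 32-day objection period, which began when the proposed findings are lodged on 2007-08-12), so 2007-10-04 through 2007-10-23; done 2007-10-06, which is between those dates.

None — every step was satisfied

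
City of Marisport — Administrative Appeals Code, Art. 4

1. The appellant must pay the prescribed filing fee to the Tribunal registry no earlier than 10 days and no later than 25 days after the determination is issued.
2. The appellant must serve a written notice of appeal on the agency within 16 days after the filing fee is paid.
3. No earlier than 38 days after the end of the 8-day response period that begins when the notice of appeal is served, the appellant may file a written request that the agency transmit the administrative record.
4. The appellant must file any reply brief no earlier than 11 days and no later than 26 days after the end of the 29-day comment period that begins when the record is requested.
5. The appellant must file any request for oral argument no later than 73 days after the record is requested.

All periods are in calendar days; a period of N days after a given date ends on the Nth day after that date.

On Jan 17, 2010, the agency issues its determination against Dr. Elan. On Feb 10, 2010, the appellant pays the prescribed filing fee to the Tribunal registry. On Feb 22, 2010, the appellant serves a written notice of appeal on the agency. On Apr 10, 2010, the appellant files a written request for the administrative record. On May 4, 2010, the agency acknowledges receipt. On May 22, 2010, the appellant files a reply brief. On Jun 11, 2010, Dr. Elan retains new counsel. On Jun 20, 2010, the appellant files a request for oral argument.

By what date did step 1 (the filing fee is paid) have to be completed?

Step 1 runs from Jan 17, 2010, when the determination is issued. The window is 10–25 days after Jan 17, 2010; it closes on Feb 11, 2010.

Feb 11, 2010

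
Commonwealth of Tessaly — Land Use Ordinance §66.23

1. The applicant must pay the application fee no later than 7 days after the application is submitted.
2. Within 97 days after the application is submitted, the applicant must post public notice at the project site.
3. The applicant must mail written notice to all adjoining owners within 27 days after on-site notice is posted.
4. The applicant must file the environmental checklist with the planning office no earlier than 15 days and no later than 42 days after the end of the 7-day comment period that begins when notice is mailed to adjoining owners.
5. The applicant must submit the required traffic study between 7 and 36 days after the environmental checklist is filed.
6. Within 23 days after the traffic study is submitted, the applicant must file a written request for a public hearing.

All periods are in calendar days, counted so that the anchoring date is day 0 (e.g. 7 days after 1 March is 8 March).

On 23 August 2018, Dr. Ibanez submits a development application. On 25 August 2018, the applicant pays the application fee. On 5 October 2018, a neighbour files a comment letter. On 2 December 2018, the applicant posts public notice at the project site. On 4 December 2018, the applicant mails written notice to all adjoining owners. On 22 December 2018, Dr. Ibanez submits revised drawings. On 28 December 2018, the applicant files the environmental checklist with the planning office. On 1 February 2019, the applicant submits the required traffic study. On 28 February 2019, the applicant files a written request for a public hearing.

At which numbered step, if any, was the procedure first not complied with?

Step 2

(1) due by 23 August 2018 + 7 days = 30 August 2018; 25 August 2018 is within that limit.
(2) due by 23 August 2018 + 97 days = 28 November 2018; 2 December 2018 misses that deadline by 4 days.
The analysis stops there.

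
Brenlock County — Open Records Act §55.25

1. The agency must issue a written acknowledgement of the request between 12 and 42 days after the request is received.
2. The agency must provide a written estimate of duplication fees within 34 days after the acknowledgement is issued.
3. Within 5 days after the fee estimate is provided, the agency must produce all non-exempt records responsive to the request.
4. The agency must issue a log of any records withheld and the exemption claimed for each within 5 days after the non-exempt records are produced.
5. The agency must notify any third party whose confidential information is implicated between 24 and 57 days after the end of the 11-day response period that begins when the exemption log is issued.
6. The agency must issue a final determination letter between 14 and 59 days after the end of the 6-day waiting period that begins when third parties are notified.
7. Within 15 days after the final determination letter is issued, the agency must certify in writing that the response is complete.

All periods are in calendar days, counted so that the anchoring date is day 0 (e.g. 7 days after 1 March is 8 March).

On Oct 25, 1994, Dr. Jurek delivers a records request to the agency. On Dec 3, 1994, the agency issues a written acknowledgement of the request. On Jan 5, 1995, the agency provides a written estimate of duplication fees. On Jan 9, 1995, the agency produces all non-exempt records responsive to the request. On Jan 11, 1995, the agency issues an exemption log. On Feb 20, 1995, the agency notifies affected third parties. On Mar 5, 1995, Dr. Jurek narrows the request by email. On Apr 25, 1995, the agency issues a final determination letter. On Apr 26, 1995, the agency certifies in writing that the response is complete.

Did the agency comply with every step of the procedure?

Step 1: the window is 12–42 days after Oct 25, 1994 (when the request is received), so Nov 6, 1994 through Dec 6, 1994; Dec 3, 1994 falls inside that range.
Step 2: 34 days after Dec 3, 1994 (when the acknowledgement is issued) is Jan 6, 1995; completed Jan 5, 1995, before the deadline.
Step 3: 5 days after Jan 5, 1995 (when the fee estimate is provided) is Jan 10, 1995; done Jan 9, 1995 — timely.
Step 4: 5 days after Jan 9, 1995 (when the non-exempt records are produced) is Jan 14, 1995; Jan 11, 1995 is within that limit.
Step 5: the window is 24–57 days after Jan 22, 1995 (end of the 11-day response period, which began when the exemption log is issued on Jan 11, 1995), so Feb 15, 1995 through Mar 20, 1995; done Feb 20, 1995, which is between those dates.
Step 6: the window is 14–59 days after Feb 26, 1995 (end of the 6-day waiting period, which began when third parties are notified on Feb 20, 1995), so Mar 12, 1995 through Apr 26, 1995; Apr 25, 1995 falls inside that range.
Step 7: 15 days after Apr 25, 1995 (when the final determination letter is issued) is May 10, 1995; completed Apr 26, 1995, before the deadline.

Yes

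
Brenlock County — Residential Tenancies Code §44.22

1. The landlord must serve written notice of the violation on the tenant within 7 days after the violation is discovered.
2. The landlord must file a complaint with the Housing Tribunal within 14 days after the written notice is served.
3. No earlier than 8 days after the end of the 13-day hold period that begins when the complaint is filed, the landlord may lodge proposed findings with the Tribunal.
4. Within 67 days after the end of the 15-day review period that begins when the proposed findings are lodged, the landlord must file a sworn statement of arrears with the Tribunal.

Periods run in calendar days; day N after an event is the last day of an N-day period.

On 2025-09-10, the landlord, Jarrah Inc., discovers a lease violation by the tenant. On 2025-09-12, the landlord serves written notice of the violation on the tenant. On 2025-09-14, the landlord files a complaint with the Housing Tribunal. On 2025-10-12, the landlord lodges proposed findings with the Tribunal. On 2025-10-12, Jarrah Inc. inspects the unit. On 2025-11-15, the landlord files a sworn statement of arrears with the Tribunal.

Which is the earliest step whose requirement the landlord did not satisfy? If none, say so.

None — every step was satisfied

Step 1 — counting 7 days from 2025-09-10 (when the violation is discovered) gives a deadline of 2025-09-17; 2025-09-12 is within that limit.
Step 2 — counting 14 days from 2025-09-12 (when the written notice is served) gives a deadline of 2025-09-26; 2025-09-14 is within that limit.
Step 3 — must wait 8 days from 2025-09-27 (end of the 13-day hold period, which began when the complaint is filed on 2025-09-14), so not before 2025-10-05; 2025-10-12 is on or after that date.
Step 4 — counting 67 days from 2025-10-27 (end of the 15-day review period, which began when the proposed findings are lodged on 2025-10-12) gives a deadline of 2026-01-02; 2025-11-15 is within that limit.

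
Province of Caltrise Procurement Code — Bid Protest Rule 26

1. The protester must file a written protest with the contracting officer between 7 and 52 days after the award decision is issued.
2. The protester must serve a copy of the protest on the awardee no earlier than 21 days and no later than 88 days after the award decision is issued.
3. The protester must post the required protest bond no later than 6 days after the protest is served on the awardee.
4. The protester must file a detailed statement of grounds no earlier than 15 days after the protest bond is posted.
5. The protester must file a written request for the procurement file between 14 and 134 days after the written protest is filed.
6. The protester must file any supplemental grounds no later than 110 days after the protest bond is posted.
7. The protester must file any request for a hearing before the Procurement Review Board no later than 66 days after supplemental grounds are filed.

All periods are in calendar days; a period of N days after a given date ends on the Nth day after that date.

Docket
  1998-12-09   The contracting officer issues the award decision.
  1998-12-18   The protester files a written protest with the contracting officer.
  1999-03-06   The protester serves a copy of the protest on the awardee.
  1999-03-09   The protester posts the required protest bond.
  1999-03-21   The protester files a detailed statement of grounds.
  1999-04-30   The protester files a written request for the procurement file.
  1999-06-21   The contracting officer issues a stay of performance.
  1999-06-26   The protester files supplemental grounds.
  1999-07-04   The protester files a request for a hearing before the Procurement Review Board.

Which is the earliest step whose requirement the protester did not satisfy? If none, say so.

Step 4

Step 1 — 7 and 52 days from 1998-12-09 (when the award decision is issued) are 1998-12-16 and 1999-01-30 respectively; done 1998-12-18, which is between those dates.
Step 2 — 21 and 88 days from 1998-12-09 (when the award decision is issued) are 1998-12-30 and 1999-03-07 respectively; 1999-03-06 falls inside that range.
Step 3 — counting 6 days from 1999-03-06 (when the protest is served on the awardee) gives a deadline of 1999-03-12; completed 1999-03-09, before the deadline.
Step 4 — must wait 15 days from 1999-03-09 (when the protest bond is posted), so not before 1999-03-24; done 1999-03-21 — 3 days too early.
The analysis stops there.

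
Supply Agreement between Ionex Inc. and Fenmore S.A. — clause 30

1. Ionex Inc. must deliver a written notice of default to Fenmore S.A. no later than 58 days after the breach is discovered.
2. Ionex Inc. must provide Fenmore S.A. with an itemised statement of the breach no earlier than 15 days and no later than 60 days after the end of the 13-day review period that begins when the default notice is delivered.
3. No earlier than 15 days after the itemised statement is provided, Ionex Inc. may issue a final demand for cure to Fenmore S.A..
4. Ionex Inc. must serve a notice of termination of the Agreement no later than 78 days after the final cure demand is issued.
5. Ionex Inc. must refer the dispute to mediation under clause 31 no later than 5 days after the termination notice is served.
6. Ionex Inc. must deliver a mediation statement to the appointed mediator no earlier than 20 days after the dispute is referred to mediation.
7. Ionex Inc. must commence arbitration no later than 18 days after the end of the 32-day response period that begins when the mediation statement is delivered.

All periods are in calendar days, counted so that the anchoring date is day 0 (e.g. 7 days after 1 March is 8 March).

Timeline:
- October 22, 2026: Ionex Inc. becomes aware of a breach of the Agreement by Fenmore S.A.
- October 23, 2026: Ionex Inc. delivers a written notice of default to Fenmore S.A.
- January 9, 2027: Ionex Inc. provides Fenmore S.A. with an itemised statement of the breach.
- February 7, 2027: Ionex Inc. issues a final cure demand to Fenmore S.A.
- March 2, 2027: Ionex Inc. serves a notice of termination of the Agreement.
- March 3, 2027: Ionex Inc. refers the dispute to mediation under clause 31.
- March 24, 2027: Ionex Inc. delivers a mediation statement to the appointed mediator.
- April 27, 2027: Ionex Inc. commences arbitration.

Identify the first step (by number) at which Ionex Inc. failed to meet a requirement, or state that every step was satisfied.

Step 1 — counting 58 days from October 22, 2026 (when the breach is discovered) gives a deadline of December 19, 2026; completed October 23, 2026, before the deadline.
Step 2 — 15 and 60 days from November 5, 2026 (end of the 13-day review period, which began when the default notice is delivered on October 23, 2026) are November 20, 2026 and January 4, 2027 respectively; done January 9, 2027 — 5 days after the window closed.
The procedure was therefore not followed at step 2.

Step 2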